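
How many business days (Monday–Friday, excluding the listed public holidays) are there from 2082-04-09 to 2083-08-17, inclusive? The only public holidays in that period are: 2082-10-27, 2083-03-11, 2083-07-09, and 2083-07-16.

2082-04-09 is a Thursday.
The range spans 496 days (inclusive of both endpoints).
496 = 7 × 70 + 6, so there are 70 full weeks plus 6 extra days.
Each full week contributes 5 weekdays (Mon–Fri): 70 × 5 = 350.
The 6 extra days are Thu, Fri, Sat, Sun, Mon, Tue — 4 of them qualify.
Total: 350 + 4 = 354.
Holidays: 2082-10-27 (Tue); 2083-03-11 (Thu); 2083-07-09 (Fri); 2083-07-16 (Fri).
All 4 holidays fall on weekdays, so subtract 4.
Business days: 354 − 4 = 350.

350 business days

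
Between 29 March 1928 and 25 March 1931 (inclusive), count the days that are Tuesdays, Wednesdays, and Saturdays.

468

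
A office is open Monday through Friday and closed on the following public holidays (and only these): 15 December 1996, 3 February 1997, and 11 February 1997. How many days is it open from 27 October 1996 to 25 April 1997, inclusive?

128

27 October 1996 is a Sunday.
From 27 October 1996 to 25 April 1997 is 181 days inclusive.
181 = 7 × 25 + 6, so there are 25 full weeks plus 6 extra days.
Each full week contributes 5 weekdays (Mon–Fri): 25 × 5 = 125.
The 6 extra days are Sunday, Monday, Tuesday, Wednesday, Thursday, Friday — 5 of them qualify.
Total: 125 + 5 = 130.
Holidays: 15 December 1996 (Sun); 3 February 1997 (Mon); 11 February 1997 (Tue).
2 of the 3 holidays fall on weekdays; the rest are weekends and were already excluded.
Business days: 130 − 2 = 128.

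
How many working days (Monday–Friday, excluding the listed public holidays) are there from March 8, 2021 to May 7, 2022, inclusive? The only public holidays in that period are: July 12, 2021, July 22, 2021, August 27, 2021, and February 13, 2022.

302 working days

March 8, 2021 is a Monday.
From March 8, 2021 to May 7, 2022 is 426 days inclusive.
426 = 7 × 60 + 6, so there are 60 full weeks plus 6 extra days.
Each full week contributes 5 weekdays (Mon–Fri): 60 × 5 = 300.
The 6 extra days are Monday, Tuesday, Wednesday, Thursday, Friday, Saturday — 5 of them qualify.
Total: 300 + 5 = 305.
Holidays: July 12, 2021 (Mon); July 22, 2021 (Thu); August 27, 2021 (Fri); February 13, 2022 (Sun).
3 of the 4 holidays fall on weekdays; the rest are weekends and were already excluded.
Business days: 305 − 3 = 302.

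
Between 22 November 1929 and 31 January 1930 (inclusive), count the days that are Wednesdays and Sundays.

22 November 1929 is a Friday.
From 22 November 1929 to 31 January 1930 is 71 days inclusive.
71 = 7 × 10 + 1, so there are 10 full weeks plus 1 extra day.
Each full week contributes 2 days from the set (Wed, Sun): 10 × 2 = 20.
The 1 extra day is Fri — none qualify.
Total: 20 + 0 = 20.

20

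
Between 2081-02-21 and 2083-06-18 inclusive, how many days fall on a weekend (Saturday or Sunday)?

2081-02-21 is a Friday.
From 2081-02-21 to 2083-06-18 is 848 days inclusive.
848 = 7 × 121 + 1, so there are 121 full weeks plus 1 extra day.
Each full week contributes 2 weekend days (Sat, Sun): 121 × 2 = 242.
The 1 extra day is Friday — none qualify.
Total: 242 + 0 = 242.

242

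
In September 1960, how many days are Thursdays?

5

September 1, 1960 is a Thursday.
The range spans 30 days (inclusive of both endpoints).
30 = 7 × 4 + 2, so there are 4 full weeks plus 2 extra days.
Each full week contributes one Thursday: 4 so far.
The 2 extra days are Thursday, Friday — 1 of them qualifies.
Total: 4 + 1 = 5.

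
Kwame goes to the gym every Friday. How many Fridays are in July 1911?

1 July 1911 is a Saturday.
From 1 July 1911 to 31 July 1911 is 31 days inclusive.
31 = 7 × 4 + 3, so there are 4 full weeks plus 3 extra days.
Each full week contributes one Friday: 4 so far.
The 3 extra days are Sat, Sun, Mon — none qualify.
Total: 4 + 0 = 4.

4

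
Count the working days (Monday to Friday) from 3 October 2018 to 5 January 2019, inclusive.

3 October 2018 is a Wednesday.
From 3 October 2018 to 5 January 2019 is 95 days inclusive.
95 = 7 × 13 + 4, so there are 13 full weeks plus 4 extra days.
Each full week contributes 5 weekdays (Mon–Fri): 13 × 5 = 65.
The 4 extra days are Wednesday, Thursday, Friday, Saturday — 3 of them qualify.
Total: 65 + 3 = 68.

68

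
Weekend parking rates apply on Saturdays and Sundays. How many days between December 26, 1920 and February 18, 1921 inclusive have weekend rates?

15

December 26, 1920 is a Sunday.
The range spans 55 days (inclusive of both endpoints).
55 = 7 × 7 + 6, so there are 7 full weeks plus 6 extra days.
Each full week contributes 2 weekend days (Sat, Sun): 7 × 2 = 14.
The 6 extra days are Sun, Mon, Tue, Wed, Thu, Fri — 1 of them qualifies.
Total: 14 + 1 = 15.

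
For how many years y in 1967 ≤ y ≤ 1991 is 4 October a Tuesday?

Day of week of October 4 in each year:
1967: Wed, 1968: Fri, 1969: Sat, 1970: Sun, 1971: Mon, 1972: Wed, 1973: Thu, 1974: Fri, 1975: Sat, 1976: Mon, 1977: Tue ✓, 1978: Wed, 1979: Thu, 1980: Sat, 1981: Sun, 1982: Mon, 1983: Tue ✓, 1984: Thu, 1985: Fri, 1986: Sat, 1987: Sun, 1988: Tue ✓, 1989: Wed, 1990: Thu, 1991: Fri
Tuesdays: 1977, 1983, 1988.

3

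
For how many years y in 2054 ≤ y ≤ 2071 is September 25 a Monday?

2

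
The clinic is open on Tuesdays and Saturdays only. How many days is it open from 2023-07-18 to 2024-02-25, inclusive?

2023-07-18 is a Tuesday.
The range spans 223 days (inclusive of both endpoints).
223 = 7 × 31 + 6, so there are 31 full weeks plus 6 extra days.
Each full week contributes 2 days from the set (Tue, Sat): 31 × 2 = 62.
The 6 extra days are Tue, Wed, Thu, Fri, Sat, Sun — 2 of them qualify.
Total: 62 + 2 = 64.

64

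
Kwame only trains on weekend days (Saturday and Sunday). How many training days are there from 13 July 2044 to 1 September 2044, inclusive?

14

13 July 2044 is a Wednesday.
The range spans 51 days (inclusive of both endpoints).
51 = 7 × 7 + 2, so there are 7 full weeks plus 2 extra days.
Each full week contributes 2 weekend days (Sat, Sun): 7 × 2 = 14.
The 2 extra days are Wednesday, Thursday — none qualify.
Total: 14 + 0 = 14.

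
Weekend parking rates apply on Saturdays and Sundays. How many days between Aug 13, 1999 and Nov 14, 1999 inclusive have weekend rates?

Aug 13, 1999 is a Friday.
The range spans 94 days (inclusive of both endpoints).
94 = 7 × 13 + 3, so there are 13 full weeks plus 3 extra days.
Each full week contributes 2 weekend days (Sat, Sun): 13 × 2 = 26.
The 3 extra days are Fri, Sat, Sun — 2 of them qualify.
Total: 26 + 2 = 28.

28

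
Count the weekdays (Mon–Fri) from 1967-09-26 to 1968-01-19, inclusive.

1967-09-26 is a Tuesday.
The range spans 116 days (inclusive of both endpoints).
116 = 7 × 16 + 4, so there are 16 full weeks plus 4 extra days.
Each full week contributes 5 weekdays (Mon–Fri): 16 × 5 = 80.
The 4 extra days are Tue, Wed, Thu, Fri — 4 of them qualify.
Total: 80 + 4 = 84.

84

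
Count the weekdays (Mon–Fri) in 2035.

261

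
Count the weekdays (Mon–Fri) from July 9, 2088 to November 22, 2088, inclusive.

97 weekdays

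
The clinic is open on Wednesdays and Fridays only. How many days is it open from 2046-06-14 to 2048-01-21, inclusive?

167

2046-06-14 is a Thursday.
The range spans 587 days (inclusive of both endpoints).
587 = 7 × 83 + 6, so there are 83 full weeks plus 6 extra days.
Each full week contributes 2 days from the set (Wed, Fri): 83 × 2 = 166.
The 6 extra days are Thu, Fri, Sat, Sun, Mon, Tue — 1 of them qualifies.
Total: 166 + 1 = 167.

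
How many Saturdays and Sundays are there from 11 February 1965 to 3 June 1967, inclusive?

241

11 February 1965 is a Thursday.
That's 843 days from start to end, counting both.
843 = 7 × 120 + 3, so there are 120 full weeks plus 3 extra days.
Each full week contributes 2 weekend days (Sat, Sun): 120 × 2 = 240.
The 3 extra days are Thursday, Friday, Saturday — 1 of them qualifies.
Total: 240 + 1 = 241.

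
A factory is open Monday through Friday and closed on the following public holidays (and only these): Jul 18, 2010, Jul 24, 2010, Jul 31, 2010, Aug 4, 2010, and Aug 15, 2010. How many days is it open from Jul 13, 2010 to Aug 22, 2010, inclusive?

Jul 13, 2010 is a Tuesday.
The range spans 41 days (inclusive of both endpoints).
41 = 7 × 5 + 6, so there are 5 full weeks plus 6 extra days.
Each full week contributes 5 weekdays (Mon–Fri): 5 × 5 = 25.
The 6 extra days are Tuesday, Wednesday, Thursday, Friday, Saturday, Sunday — 4 of them qualify.
Total: 25 + 4 = 29.
Holidays: Jul 18, 2010 (Sun); Jul 24, 2010 (Sat); Jul 31, 2010 (Sat); Aug 4, 2010 (Wed); Aug 15, 2010 (Sun).
1 of the 5 holidays fall on weekdays; the rest are weekends and were already excluded.
Business days: 29 − 1 = 28.

28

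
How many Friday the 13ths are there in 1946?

2

The 13th falls on a Friday when the month's 13th has weekday Fri.
Jan 13 is Sun; Feb 13 is Wed; Mar 13 is Wed; Apr 13 is Sat; May 13 is Mon; Jun 13 is Thu; Jul 13 is Sat; Aug 13 is Tue; Sep 13 is Fri ✓; Oct 13 is Sun; Nov 13 is Wed; Dec 13 is Fri ✓.
Friday the 13ths: Sep, Dec.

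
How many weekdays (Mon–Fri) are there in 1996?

January 1, 1996 is a Monday.
That's 366 days from start to end, counting both.
366 = 7 × 52 + 2, so there are 52 full weeks plus 2 extra days.
Each full week contributes 5 weekdays (Mon–Fri): 52 × 5 = 260.
The 2 extra days are Monday, Tuesday — 2 of them qualify.
Total: 260 + 2 = 262.

262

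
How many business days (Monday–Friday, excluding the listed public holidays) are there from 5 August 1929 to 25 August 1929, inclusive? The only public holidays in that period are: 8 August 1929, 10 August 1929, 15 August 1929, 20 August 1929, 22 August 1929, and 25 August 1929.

5 August 1929 is a Monday.
That's 21 days from start to end, counting both.
21 = 7 × 3, so the span is exactly 3 full weeks.
Each full week contributes 5 weekdays (Mon–Fri): 3 × 5 = 15.
Holidays: 8 August 1929 (Thu); 10 August 1929 (Sat); 15 August 1929 (Thu); 20 August 1929 (Tue); 22 August 1929 (Thu); 25 August 1929 (Sun).
4 of the 6 holidays fall on weekdays; the rest are weekends and were already excluded.
Business days: 15 − 4 = 11.

11 business days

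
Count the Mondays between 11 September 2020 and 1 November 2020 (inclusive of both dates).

11 September 2020 is a Friday.
That's 52 days from start to end, counting both.
52 = 7 × 7 + 3, so there are 7 full weeks plus 3 extra days.
Each full week contributes one Monday: 7 so far.
The 3 extra days are Friday, Saturday, Sunday — none qualify.
Total: 7 + 0 = 7.

7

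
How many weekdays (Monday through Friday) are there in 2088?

2088-01-01 is a Thursday.
From 2088-01-01 to 2088-12-31 is 366 days inclusive.
366 = 7 × 52 + 2, so there are 52 full weeks plus 2 extra days.
Each full week contributes 5 weekdays (Mon–Fri): 52 × 5 = 260.
The 2 extra days are Thu, Fri — 2 of them qualify.
Total: 260 + 2 = 262.

262 weekdays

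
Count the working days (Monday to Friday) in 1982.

January 1, 1982 is a Friday.
From January 1, 1982 to December 31, 1982 is 365 days inclusive.
365 = 7 × 52 + 1, so there are 52 full weeks plus 1 extra day.
Each full week contributes 5 weekdays (Mon–Fri): 52 × 5 = 260.
The 1 extra day is Friday — 1 of them qualifies.
Total: 260 + 1 = 261.

261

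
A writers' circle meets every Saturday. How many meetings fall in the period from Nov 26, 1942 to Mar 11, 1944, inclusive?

Nov 26, 1942 is a Thursday.
From Nov 26, 1942 to Mar 11, 1944 is 472 days inclusive.
472 = 7 × 67 + 3, so there are 67 full weeks plus 3 extra days.
Each full week contributes one Saturday: 67 so far.
The 3 extra days are Thursday, Friday, Saturday — 1 of them qualifies.
Total: 67 + 1 = 68.

68 Saturdays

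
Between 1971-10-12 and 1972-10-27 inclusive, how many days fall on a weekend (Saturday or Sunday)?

108

1971-10-12 is a Tuesday.
That's 382 days from start to end, counting both.
382 = 7 × 54 + 4, so there are 54 full weeks plus 4 extra days.
Each full week contributes 2 weekend days (Sat, Sun): 54 × 2 = 108.
The 4 extra days are Tuesday, Wednesday, Thursday, Friday — none qualify.
Total: 108 + 0 = 108.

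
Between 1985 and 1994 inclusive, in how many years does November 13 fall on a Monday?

Day of week of November 13 in each year:
1985: Wed, 1986: Thu, 1987: Fri, 1988: Sun, 1989: Mon ✓, 1990: Tue, 1991: Wed, 1992: Fri, 1993: Sat, 1994: Sun
Mondays: 1989.

1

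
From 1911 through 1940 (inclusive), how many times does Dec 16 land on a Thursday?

4

Day of week of December 16 in each year:
1911: Sat, 1912: Mon, 1913: Tue, 1914: Wed, 1915: Thu ✓, 1916: Sat, 1917: Sun, 1918: Mon, 1919: Tue, 1920: Thu ✓, 1921: Fri, 1922: Sat, 1923: Sun, 1924: Tue, 1925: Wed, 1926: Thu ✓, 1927: Fri, 1928: Sun, 1929: Mon, 1930: Tue, 1931: Wed, 1932: Fri, 1933: Sat, 1934: Sun, 1935: Mon, 1936: Wed, 1937: Thu ✓, 1938: Fri, 1939: Sat, 1940: Mon
Thursdays: 1915, 1920, 1926, 1937.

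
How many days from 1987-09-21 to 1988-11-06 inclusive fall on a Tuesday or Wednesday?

1987-09-21 is a Monday.
The range spans 413 days (inclusive of both endpoints).
413 = 7 × 59, so the span is exactly 59 full weeks.
Each full week contributes 2 days from the set (Tue, Wed): 59 × 2 = 118.
Total: 118.

118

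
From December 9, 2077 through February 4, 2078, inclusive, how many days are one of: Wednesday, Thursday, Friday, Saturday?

December 9, 2077 is a Thursday.
That's 58 days from start to end, counting both.
58 = 7 × 8 + 2, so there are 8 full weeks plus 2 extra days.
Each full week contributes 4 days from the set (Wed, Thu, Fri, Sat): 8 × 4 = 32.
The 2 extra days are Thursday, Friday — 2 of them qualify.
Total: 32 + 2 = 34.

34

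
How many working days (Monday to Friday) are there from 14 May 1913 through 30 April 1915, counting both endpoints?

14 May 1913 is a Wednesday.
From 14 May 1913 to 30 April 1915 is 717 days inclusive.
717 = 7 × 102 + 3, so there are 102 full weeks plus 3 extra days.
Each full week contributes 5 weekdays (Mon–Fri): 102 × 5 = 510.
The 3 extra days are Wednesday, Thursday, Friday — 3 of them qualify.
Total: 510 + 3 = 513.

513 weekdays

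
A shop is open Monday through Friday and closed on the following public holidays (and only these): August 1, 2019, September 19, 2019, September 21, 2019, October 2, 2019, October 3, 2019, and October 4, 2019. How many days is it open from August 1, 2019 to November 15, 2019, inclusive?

72

August 1, 2019 is a Thursday.
The range spans 107 days (inclusive of both endpoints).
107 = 7 × 15 + 2, so there are 15 full weeks plus 2 extra days.
Each full week contributes 5 weekdays (Mon–Fri): 15 × 5 = 75.
The 2 extra days are Thursday, Friday — 2 of them qualify.
Total: 75 + 2 = 77.
Holidays: August 1, 2019 (Thu); September 19, 2019 (Thu); September 21, 2019 (Sat); October 2, 2019 (Wed); October 3, 2019 (Thu); October 4, 2019 (Fri).
5 of the 6 holidays fall on weekdays; the rest are weekends and were already excluded.
Business days: 77 − 5 = 72.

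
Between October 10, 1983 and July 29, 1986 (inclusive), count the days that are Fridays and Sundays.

292

October 10, 1983 is a Monday.
From October 10, 1983 to July 29, 1986 is 1024 days inclusive.
1024 = 7 × 146 + 2, so there are 146 full weeks plus 2 extra days.
Each full week contributes 2 days from the set (Fri, Sun): 146 × 2 = 292.
The 2 extra days are Monday, Tuesday — none qualify.
Total: 292 + 0 = 292.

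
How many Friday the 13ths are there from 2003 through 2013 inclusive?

19

Friday-the-13ths by year:
2003: Jun
2004: Feb, Aug
2005: May
2006: Jan, Oct
2007: Apr, Jul
2008: Jun
2009: Feb, Mar, Nov
2010: Aug
2011: May
2012: Jan, Apr, Jul
2013: Sep, Dec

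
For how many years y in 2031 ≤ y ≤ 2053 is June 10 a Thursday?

Day of week of June 10 in each year:
2031: Tue, 2032: Thu ✓, 2033: Fri, 2034: Sat, 2035: Sun, 2036: Tue, 2037: Wed, 2038: Thu ✓, 2039: Fri, 2040: Sun, 2041: Mon, 2042: Tue, 2043: Wed, 2044: Fri, 2045: Sat, 2046: Sun, 2047: Mon, 2048: Wed, 2049: Thu ✓, 2050: Fri, 2051: Sat, 2052: Mon, 2053: Tue
Thursdays: 2032, 2038, 2049.

3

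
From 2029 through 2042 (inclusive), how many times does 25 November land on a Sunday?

Day of week of November 25 in each year:
2029: Sun ✓, 2030: Mon, 2031: Tue, 2032: Thu, 2033: Fri, 2034: Sat, 2035: Sun ✓, 2036: Tue, 2037: Wed, 2038: Thu, 2039: Fri, 2040: Sun ✓, 2041: Mon, 2042: Tue
Sundays: 2029, 2035, 2040.

3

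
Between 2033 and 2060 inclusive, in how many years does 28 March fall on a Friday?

4

Day of week of March 28 in each year:
2033: Mon, 2034: Tue, 2035: Wed, 2036: Fri ✓, 2037: Sat, 2038: Sun, 2039: Mon, 2040: Wed, 2041: Thu, 2042: Fri ✓, 2043: Sat, 2044: Mon, 2045: Tue, 2046: Wed, 2047: Thu, 2048: Sat, 2049: Sun, 2050: Mon, 2051: Tue, 2052: Thu, 2053: Fri ✓, 2054: Sat, 2055: Sun, 2056: Tue, 2057: Wed, 2058: Thu, 2059: Fri ✓, 2060: Sun
Fridays: 2036, 2042, 2053, 2059.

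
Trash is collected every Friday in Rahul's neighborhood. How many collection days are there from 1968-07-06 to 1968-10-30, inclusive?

1968-07-06 is a Saturday.
From 1968-07-06 to 1968-10-30 is 117 days inclusive.
117 = 7 × 16 + 5, so there are 16 full weeks plus 5 extra days.
Each full week contributes one Friday: 16 so far.
The 5 extra days are Saturday, Sunday, Monday, Tuesday, Wednesday — none qualify.
Total: 16 + 0 = 16.

16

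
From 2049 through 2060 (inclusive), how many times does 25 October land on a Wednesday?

Day of week of October 25 in each year:
2049: Mon, 2050: Tue, 2051: Wed ✓, 2052: Fri, 2053: Sat, 2054: Sun, 2055: Mon, 2056: Wed ✓, 2057: Thu, 2058: Fri, 2059: Sat, 2060: Mon
Wednesdays: 2051, 2056.

2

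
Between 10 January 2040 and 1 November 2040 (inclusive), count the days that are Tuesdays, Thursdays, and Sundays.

10 January 2040 is a Tuesday.
That's 297 days from start to end, counting both.
297 = 7 × 42 + 3, so there are 42 full weeks plus 3 extra days.
Each full week contributes 3 days from the set (Tue, Thu, Sun): 42 × 3 = 126.
The 3 extra days are Tue, Wed, Thu — 2 of them qualify.
Total: 126 + 2 = 128.

128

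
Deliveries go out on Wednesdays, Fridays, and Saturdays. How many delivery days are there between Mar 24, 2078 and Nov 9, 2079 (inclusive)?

255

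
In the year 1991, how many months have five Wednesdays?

A month has five Wednesdays exactly when Wednesday falls within its first (length − 28) days.
Jan: 31 days, starts Tue → 5 of Tue, Wed, Thu ✓
Feb: 28 days, starts Fri → 5 of (none)
Mar: 31 days, starts Fri → 5 of Fri, Sat, Sun
Apr: 30 days, starts Mon → 5 of Mon, Tue
May: 31 days, starts Wed → 5 of Wed, Thu, Fri ✓
Jun: 30 days, starts Sat → 5 of Sat, Sun
Jul: 31 days, starts Mon → 5 of Mon, Tue, Wed ✓
Aug: 31 days, starts Thu → 5 of Thu, Fri, Sat
Sep: 30 days, starts Sun → 5 of Sun, Mon
Oct: 31 days, starts Tue → 5 of Tue, Wed, Thu ✓
Nov: 30 days, starts Fri → 5 of Fri, Sat
Dec: 31 days, starts Sun → 5 of Sun, Mon, Tue
Months with five Wednesdays: Jan, May, Jul, Oct.

4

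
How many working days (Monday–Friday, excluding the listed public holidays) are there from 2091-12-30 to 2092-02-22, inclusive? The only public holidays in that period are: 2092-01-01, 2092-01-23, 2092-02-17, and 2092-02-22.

37 working days

2091-12-30 is a Sunday.
The range spans 55 days (inclusive of both endpoints).
55 = 7 × 7 + 6, so there are 7 full weeks plus 6 extra days.
Each full week contributes 5 weekdays (Mon–Fri): 7 × 5 = 35.
The 6 extra days are Sun, Mon, Tue, Wed, Thu, Fri — 5 of them qualify.
Total: 35 + 5 = 40.
Holidays: 2092-01-01 (Tue); 2092-01-23 (Wed); 2092-02-17 (Sun); 2092-02-22 (Fri).
3 of the 4 holidays fall on weekdays; the rest are weekends and were already excluded.
Business days: 40 − 3 = 37.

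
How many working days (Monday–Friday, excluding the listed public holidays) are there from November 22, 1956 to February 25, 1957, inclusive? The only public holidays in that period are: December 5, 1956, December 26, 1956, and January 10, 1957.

November 22, 1956 is a Thursday.
From November 22, 1956 to February 25, 1957 is 96 days inclusive.
96 = 7 × 13 + 5, so there are 13 full weeks plus 5 extra days.
Each full week contributes 5 weekdays (Mon–Fri): 13 × 5 = 65.
The 5 extra days are Thu, Fri, Sat, Sun, Mon — 3 of them qualify.
Total: 65 + 3 = 68.
Holidays: December 5, 1956 (Wed); December 26, 1956 (Wed); January 10, 1957 (Thu).
All 3 holidays fall on weekdays, so subtract 3.
Business days: 68 − 3 = 65.

65 working days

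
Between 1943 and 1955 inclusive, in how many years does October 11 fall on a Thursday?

2

Day of week of October 11 in each year:
1943: Mon, 1944: Wed, 1945: Thu ✓, 1946: Fri, 1947: Sat, 1948: Mon, 1949: Tue, 1950: Wed, 1951: Thu ✓, 1952: Sat, 1953: Sun, 1954: Mon, 1955: Tue
Thursdays: 1945, 1951.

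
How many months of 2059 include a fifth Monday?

4

A month has five Mondays exactly when Monday falls within its first (length − 28) days.
Jan: 31 days, starts Wed → 5 of Wed, Thu, Fri
Feb: 28 days, starts Sat → 5 of (none)
Mar: 31 days, starts Sat → 5 of Sat, Sun, Mon ✓
Apr: 30 days, starts Tue → 5 of Tue, Wed
May: 31 days, starts Thu → 5 of Thu, Fri, Sat
Jun: 30 days, starts Sun → 5 of Sun, Mon ✓
Jul: 31 days, starts Tue → 5 of Tue, Wed, Thu
Aug: 31 days, starts Fri → 5 of Fri, Sat, Sun
Sep: 30 days, starts Mon → 5 of Mon, Tue ✓
Oct: 31 days, starts Wed → 5 of Wed, Thu, Fri
Nov: 30 days, starts Sat → 5 of Sat, Sun
Dec: 31 days, starts Mon → 5 of Mon, Tue, Wed ✓
Months with five Mondays: Mar, Jun, Sep, Dec.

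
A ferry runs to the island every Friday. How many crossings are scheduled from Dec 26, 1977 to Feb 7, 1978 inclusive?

6

Dec 26, 1977 is a Monday.
From Dec 26, 1977 to Feb 7, 1978 is 44 days inclusive.
44 = 7 × 6 + 2, so there are 6 full weeks plus 2 extra days.
Each full week contributes one Friday: 6 so far.
The 2 extra days are Mon, Tue — none qualify.
Total: 6 + 0 = 6.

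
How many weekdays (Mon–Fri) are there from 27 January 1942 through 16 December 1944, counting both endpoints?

754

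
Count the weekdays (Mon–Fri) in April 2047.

22

2047-04-01 is a Monday.
That's 30 days from start to end, counting both.
30 = 7 × 4 + 2, so there are 4 full weeks plus 2 extra days.
Each full week contributes 5 weekdays (Mon–Fri): 4 × 5 = 20.
The 2 extra days are Mon, Tue — 2 of them qualify.
Total: 20 + 2 = 22.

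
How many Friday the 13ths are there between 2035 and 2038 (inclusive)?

Friday-the-13ths by year:
2035: Apr, Jul
2036: Jun
2037: Feb, Mar, Nov
2038: Aug

7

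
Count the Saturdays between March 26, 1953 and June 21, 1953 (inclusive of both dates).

13

March 26, 1953 is a Thursday.
From March 26, 1953 to June 21, 1953 is 88 days inclusive.
88 = 7 × 12 + 4, so there are 12 full weeks plus 4 extra days.
Each full week contributes one Saturday: 12 so far.
The 4 extra days are Thu, Fri, Sat, Sun — 1 of them qualifies.
Total: 12 + 1 = 13.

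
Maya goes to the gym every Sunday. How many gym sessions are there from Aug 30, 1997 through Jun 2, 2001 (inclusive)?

Aug 30, 1997 is a Saturday.
From Aug 30, 1997 to Jun 2, 2001 is 1373 days inclusive.
1373 = 7 × 196 + 1, so there are 196 full weeks plus 1 extra day.
Each full week contributes one Sunday: 196 so far.
The 1 extra day is Sat — none qualify.
Total: 196 + 0 = 196.

196 Sundays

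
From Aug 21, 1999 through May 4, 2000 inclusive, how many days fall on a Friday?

Aug 21, 1999 is a Saturday.
From Aug 21, 1999 to May 4, 2000 is 258 days inclusive.
258 = 7 × 36 + 6, so there are 36 full weeks plus 6 extra days.
Each full week contributes one Friday: 36 so far.
The 6 extra days are Sat, Sun, Mon, Tue, Wed, Thu — none qualify.
Total: 36 + 0 = 36.

36 Fridays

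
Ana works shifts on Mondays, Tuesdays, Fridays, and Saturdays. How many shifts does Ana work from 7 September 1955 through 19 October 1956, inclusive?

7 September 1955 is a Wednesday.
From 7 September 1955 to 19 October 1956 is 409 days inclusive.
409 = 7 × 58 + 3, so there are 58 full weeks plus 3 extra days.
Each full week contributes 4 days from the set (Mon, Tue, Fri, Sat): 58 × 4 = 232.
The 3 extra days are Wednesday, Thursday, Friday — 1 of them qualifies.
Total: 232 + 1 = 233.

233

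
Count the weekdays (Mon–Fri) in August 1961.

August 1, 1961 is a Tuesday.
From August 1, 1961 to August 31, 1961 is 31 days inclusive.
31 = 7 × 4 + 3, so there are 4 full weeks plus 3 extra days.
Each full week contributes 5 weekdays (Mon–Fri): 4 × 5 = 20.
The 3 extra days are Tuesday, Wednesday, Thursday — 3 of them qualify.
Total: 20 + 3 = 23.

23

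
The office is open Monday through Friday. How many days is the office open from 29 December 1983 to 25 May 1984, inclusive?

29 December 1983 is a Thursday.
From 29 December 1983 to 25 May 1984 is 149 days inclusive.
149 = 7 × 21 + 2, so there are 21 full weeks plus 2 extra days.
Each full week contributes 5 weekdays (Mon–Fri): 21 × 5 = 105.
The 2 extra days are Thursday, Friday — 2 of them qualify.
Total: 105 + 2 = 107.

107 weekdays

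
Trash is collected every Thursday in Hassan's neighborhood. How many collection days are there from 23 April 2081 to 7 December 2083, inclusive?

137 Thursdays

23 April 2081 is a Wednesday.
From 23 April 2081 to 7 December 2083 is 959 days inclusive.
959 = 7 × 137, so the span is exactly 137 full weeks.
Each full week contributes one Thursday: 137 so far.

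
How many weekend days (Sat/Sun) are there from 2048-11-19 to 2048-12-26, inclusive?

2048-11-19 is a Thursday.
From 2048-11-19 to 2048-12-26 is 38 days inclusive.
38 = 7 × 5 + 3, so there are 5 full weeks plus 3 extra days.
Each full week contributes 2 weekend days (Sat, Sun): 5 × 2 = 10.
The 3 extra days are Thursday, Friday, Saturday — 1 of them qualifies.
Total: 10 + 1 = 11.

11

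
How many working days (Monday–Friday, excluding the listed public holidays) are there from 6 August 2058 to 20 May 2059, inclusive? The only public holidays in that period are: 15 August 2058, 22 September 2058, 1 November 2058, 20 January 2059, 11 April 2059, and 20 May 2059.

201

6 August 2058 is a Tuesday.
That's 288 days from start to end, counting both.
288 = 7 × 41 + 1, so there are 41 full weeks plus 1 extra day.
Each full week contributes 5 weekdays (Mon–Fri): 41 × 5 = 205.
The 1 extra day is Tuesday — 1 of them qualifies.
Total: 205 + 1 = 206.
Holidays: 15 August 2058 (Thu); 22 September 2058 (Sun); 1 November 2058 (Fri); 20 January 2059 (Mon); 11 April 2059 (Fri); 20 May 2059 (Tue).
5 of the 6 holidays fall on weekdays; the rest are weekends and were already excluded.
Business days: 206 − 5 = 201.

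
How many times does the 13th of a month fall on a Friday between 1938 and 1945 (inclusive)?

13

Friday-the-13ths by year:
1938: May
1939: Jan, Oct
1940: Sep, Dec
1941: Jun
1942: Feb, Mar, Nov
1943: Aug
1944: Oct
1945: Apr, Jul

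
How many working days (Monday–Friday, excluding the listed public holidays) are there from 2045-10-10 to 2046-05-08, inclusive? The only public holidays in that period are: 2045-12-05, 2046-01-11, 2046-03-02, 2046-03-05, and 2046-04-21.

147

2045-10-10 is a Tuesday.
From 2045-10-10 to 2046-05-08 is 211 days inclusive.
211 = 7 × 30 + 1, so there are 30 full weeks plus 1 extra day.
Each full week contributes 5 weekdays (Mon–Fri): 30 × 5 = 150.
The 1 extra day is Tuesday — 1 of them qualifies.
Total: 150 + 1 = 151.
Holidays: 2045-12-05 (Tue); 2046-01-11 (Thu); 2046-03-02 (Fri); 2046-03-05 (Mon); 2046-04-21 (Sat).
4 of the 5 holidays fall on weekdays; the rest are weekends and were already excluded.
Business days: 151 − 4 = 147.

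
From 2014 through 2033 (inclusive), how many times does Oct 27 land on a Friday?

Day of week of October 27 in each year:
2014: Mon, 2015: Tue, 2016: Thu, 2017: Fri ✓, 2018: Sat, 2019: Sun, 2020: Tue, 2021: Wed, 2022: Thu, 2023: Fri ✓, 2024: Sun, 2025: Mon, 2026: Tue, 2027: Wed, 2028: Fri ✓, 2029: Sat, 2030: Sun, 2031: Mon, 2032: Wed, 2033: Thu
Fridays: 2017, 2023, 2028.

3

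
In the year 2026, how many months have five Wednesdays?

4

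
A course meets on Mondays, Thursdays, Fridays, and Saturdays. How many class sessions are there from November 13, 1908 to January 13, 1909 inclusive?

November 13, 1908 is a Friday.
That's 62 days from start to end, counting both.
62 = 7 × 8 + 6, so there are 8 full weeks plus 6 extra days.
Each full week contributes 4 days from the set (Mon, Thu, Fri, Sat): 8 × 4 = 32.
The 6 extra days are Fri, Sat, Sun, Mon, Tue, Wed — 3 of them qualify.
Total: 32 + 3 = 35.

35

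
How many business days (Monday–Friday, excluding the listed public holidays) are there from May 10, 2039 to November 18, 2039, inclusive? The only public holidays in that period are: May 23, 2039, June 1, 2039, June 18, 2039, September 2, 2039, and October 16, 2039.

May 10, 2039 is a Tuesday.
From May 10, 2039 to November 18, 2039 is 193 days inclusive.
193 = 7 × 27 + 4, so there are 27 full weeks plus 4 extra days.
Each full week contributes 5 weekdays (Mon–Fri): 27 × 5 = 135.
The 4 extra days are Tuesday, Wednesday, Thursday, Friday — 4 of them qualify.
Total: 135 + 4 = 139.
Holidays: May 23, 2039 (Mon); June 1, 2039 (Wed); June 18, 2039 (Sat); September 2, 2039 (Fri); October 16, 2039 (Sun).
3 of the 5 holidays fall on weekdays; the rest are weekends and were already excluded.
Business days: 139 − 3 = 136.

136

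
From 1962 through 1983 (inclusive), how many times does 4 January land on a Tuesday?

4

Day of week of January 4 in each year:
1962: Thu, 1963: Fri, 1964: Sat, 1965: Mon, 1966: Tue ✓, 1967: Wed, 1968: Thu, 1969: Sat, 1970: Sun, 1971: Mon, 1972: Tue ✓, 1973: Thu, 1974: Fri, 1975: Sat, 1976: Sun, 1977: Tue ✓, 1978: Wed, 1979: Thu, 1980: Fri, 1981: Sun, 1982: Mon, 1983: Tue ✓
Tuesdays: 1966, 1972, 1977, 1983.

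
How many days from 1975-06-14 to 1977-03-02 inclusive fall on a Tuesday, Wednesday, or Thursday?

269

1975-06-14 is a Saturday.
That's 628 days from start to end, counting both.
628 = 7 × 89 + 5, so there are 89 full weeks plus 5 extra days.
Each full week contributes 3 days from the set (Tue, Wed, Thu): 89 × 3 = 267.
The 5 extra days are Saturday, Sunday, Monday, Tuesday, Wednesday — 2 of them qualify.
Total: 267 + 2 = 269.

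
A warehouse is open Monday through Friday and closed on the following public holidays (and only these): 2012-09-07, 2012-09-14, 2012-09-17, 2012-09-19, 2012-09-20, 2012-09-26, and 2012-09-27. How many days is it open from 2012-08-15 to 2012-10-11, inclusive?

35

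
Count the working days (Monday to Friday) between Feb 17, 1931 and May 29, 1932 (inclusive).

Feb 17, 1931 is a Tuesday.
From Feb 17, 1931 to May 29, 1932 is 468 days inclusive.
468 = 7 × 66 + 6, so there are 66 full weeks plus 6 extra days.
Each full week contributes 5 weekdays (Mon–Fri): 66 × 5 = 330.
The 6 extra days are Tuesday, Wednesday, Thursday, Friday, Saturday, Sunday — 4 of them qualify.
Total: 330 + 4 = 334.

334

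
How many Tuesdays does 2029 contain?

52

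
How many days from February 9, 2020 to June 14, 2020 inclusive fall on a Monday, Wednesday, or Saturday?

54

February 9, 2020 is a Sunday.
The range spans 127 days (inclusive of both endpoints).
127 = 7 × 18 + 1, so there are 18 full weeks plus 1 extra day.
Each full week contributes 3 days from the set (Mon, Wed, Sat): 18 × 3 = 54.
The 1 extra day is Sun — none qualify.
Total: 54 + 0 = 54.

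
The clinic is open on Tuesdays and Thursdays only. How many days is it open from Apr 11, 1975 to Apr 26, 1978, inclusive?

317

Apr 11, 1975 is a Friday.
The range spans 1112 days (inclusive of both endpoints).
1112 = 7 × 158 + 6, so there are 158 full weeks plus 6 extra days.
Each full week contributes 2 days from the set (Tue, Thu): 158 × 2 = 316.
The 6 extra days are Fri, Sat, Sun, Mon, Tue, Wed — 1 of them qualifies.
Total: 316 + 1 = 317.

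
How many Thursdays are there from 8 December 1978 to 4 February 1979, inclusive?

8 December 1978 is a Friday.
The range spans 59 days (inclusive of both endpoints).
59 = 7 × 8 + 3, so there are 8 full weeks plus 3 extra days.
Each full week contributes one Thursday: 8 so far.
The 3 extra days are Fri, Sat, Sun — none qualify.
Total: 8 + 0 = 8.

8 Thursdays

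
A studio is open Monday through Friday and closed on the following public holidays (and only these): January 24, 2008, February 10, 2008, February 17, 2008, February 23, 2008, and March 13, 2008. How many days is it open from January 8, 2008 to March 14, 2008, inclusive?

January 8, 2008 is a Tuesday.
That's 67 days from start to end, counting both.
67 = 7 × 9 + 4, so there are 9 full weeks plus 4 extra days.
Each full week contributes 5 weekdays (Mon–Fri): 9 × 5 = 45.
The 4 extra days are Tue, Wed, Thu, Fri — 4 of them qualify.
Total: 45 + 4 = 49.
Holidays: January 24, 2008 (Thu); February 10, 2008 (Sun); February 17, 2008 (Sun); February 23, 2008 (Sat); March 13, 2008 (Thu).
2 of the 5 holidays fall on weekdays; the rest are weekends and were already excluded.
Business days: 49 − 2 = 47.

47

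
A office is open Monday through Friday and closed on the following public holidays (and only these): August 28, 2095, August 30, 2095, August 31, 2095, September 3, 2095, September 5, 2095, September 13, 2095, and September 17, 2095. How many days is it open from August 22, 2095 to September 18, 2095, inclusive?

August 22, 2095 is a Monday.
From August 22, 2095 to September 18, 2095 is 28 days inclusive.
28 = 7 × 4, so the span is exactly 4 full weeks.
Each full week contributes 5 weekdays (Mon–Fri): 4 × 5 = 20.
Holidays: August 28, 2095 (Sun); August 30, 2095 (Tue); August 31, 2095 (Wed); September 3, 2095 (Sat); September 5, 2095 (Mon); September 13, 2095 (Tue); September 17, 2095 (Sat).
4 of the 7 holidays fall on weekdays; the rest are weekends and were already excluded.
Business days: 20 − 4 = 16.

16 working days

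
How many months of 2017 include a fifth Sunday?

5

A month has five Sundays exactly when Sunday falls within its first (length − 28) days.
Jan: 31 days, starts Sun → 5 of Sun, Mon, Tue ✓
Feb: 28 days, starts Wed → 5 of (none)
Mar: 31 days, starts Wed → 5 of Wed, Thu, Fri
Apr: 30 days, starts Sat → 5 of Sat, Sun ✓
May: 31 days, starts Mon → 5 of Mon, Tue, Wed
Jun: 30 days, starts Thu → 5 of Thu, Fri
Jul: 31 days, starts Sat → 5 of Sat, Sun, Mon ✓
Aug: 31 days, starts Tue → 5 of Tue, Wed, Thu
Sep: 30 days, starts Fri → 5 of Fri, Sat
Oct: 31 days, starts Sun → 5 of Sun, Mon, Tue ✓
Nov: 30 days, starts Wed → 5 of Wed, Thu
Dec: 31 days, starts Fri → 5 of Fri, Sat, Sun ✓
Months with five Sundays: Jan, Apr, Jul, Oct, Dec.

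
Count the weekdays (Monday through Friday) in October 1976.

21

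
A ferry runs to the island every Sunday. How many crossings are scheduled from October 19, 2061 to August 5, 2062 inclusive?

October 19, 2061 is a Wednesday.
That's 291 days from start to end, counting both.
291 = 7 × 41 + 4, so there are 41 full weeks plus 4 extra days.
Each full week contributes one Sunday: 41 so far.
The 4 extra days are Wed, Thu, Fri, Sat — none qualify.
Total: 41 + 0 = 41.

41 Sundays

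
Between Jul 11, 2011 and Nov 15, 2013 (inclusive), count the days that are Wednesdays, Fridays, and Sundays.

Jul 11, 2011 is a Monday.
From Jul 11, 2011 to Nov 15, 2013 is 859 days inclusive.
859 = 7 × 122 + 5, so there are 122 full weeks plus 5 extra days.
Each full week contributes 3 days from the set (Wed, Fri, Sun): 122 × 3 = 366.
The 5 extra days are Monday, Tuesday, Wednesday, Thursday, Friday — 2 of them qualify.
Total: 366 + 2 = 368.

368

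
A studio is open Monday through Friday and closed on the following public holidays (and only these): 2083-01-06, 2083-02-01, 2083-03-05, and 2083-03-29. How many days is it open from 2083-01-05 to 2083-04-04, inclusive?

60

2083-01-05 is a Tuesday.
The range spans 90 days (inclusive of both endpoints).
90 = 7 × 12 + 6, so there are 12 full weeks plus 6 extra days.
Each full week contributes 5 weekdays (Mon–Fri): 12 × 5 = 60.
The 6 extra days are Tuesday, Wednesday, Thursday, Friday, Saturday, Sunday — 4 of them qualify.
Total: 60 + 4 = 64.
Holidays: 2083-01-06 (Wed); 2083-02-01 (Mon); 2083-03-05 (Fri); 2083-03-29 (Mon).
All 4 holidays fall on weekdays, so subtract 4.
Business days: 64 − 4 = 60.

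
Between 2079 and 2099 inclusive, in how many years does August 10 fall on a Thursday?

Day of week of August 10 in each year:
2079: Thu ✓, 2080: Sat, 2081: Sun, 2082: Mon, 2083: Tue, 2084: Thu ✓, 2085: Fri, 2086: Sat, 2087: Sun, 2088: Tue, 2089: Wed, 2090: Thu ✓, 2091: Fri, 2092: Sun, 2093: Mon, 2094: Tue, 2095: Wed, 2096: Fri, 2097: Sat, 2098: Sun, 2099: Mon
Thursdays: 2079, 2084, 2090.

3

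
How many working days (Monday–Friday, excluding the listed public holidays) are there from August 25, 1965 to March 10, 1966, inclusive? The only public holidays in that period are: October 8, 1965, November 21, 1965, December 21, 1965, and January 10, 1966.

139

August 25, 1965 is a Wednesday.
From August 25, 1965 to March 10, 1966 is 198 days inclusive.
198 = 7 × 28 + 2, so there are 28 full weeks plus 2 extra days.
Each full week contributes 5 weekdays (Mon–Fri): 28 × 5 = 140.
The 2 extra days are Wednesday, Thursday — 2 of them qualify.
Total: 140 + 2 = 142.
Holidays: October 8, 1965 (Fri); November 21, 1965 (Sun); December 21, 1965 (Tue); January 10, 1966 (Mon).
3 of the 4 holidays fall on weekdays; the rest are weekends and were already excluded.
Business days: 142 − 3 = 139.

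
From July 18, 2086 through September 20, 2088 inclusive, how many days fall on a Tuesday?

July 18, 2086 is a Thursday.
That's 796 days from start to end, counting both.
796 = 7 × 113 + 5, so there are 113 full weeks plus 5 extra days.
Each full week contributes one Tuesday: 113 so far.
The 5 extra days are Thu, Fri, Sat, Sun, Mon — none qualify.
Total: 113 + 0 = 113.

113 Tuesdays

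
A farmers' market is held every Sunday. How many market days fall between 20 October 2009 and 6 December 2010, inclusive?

59

20 October 2009 is a Tuesday.
The range spans 413 days (inclusive of both endpoints).
413 = 7 × 59, so the span is exactly 59 full weeks.
Each full week contributes one Sunday: 59 so far.
Total: 59.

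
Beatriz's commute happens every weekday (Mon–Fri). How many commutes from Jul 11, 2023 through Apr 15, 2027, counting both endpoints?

Jul 11, 2023 is a Tuesday.
From Jul 11, 2023 to Apr 15, 2027 is 1375 days inclusive.
1375 = 7 × 196 + 3, so there are 196 full weeks plus 3 extra days.
Each full week contributes 5 weekdays (Mon–Fri): 196 × 5 = 980.
The 3 extra days are Tue, Wed, Thu — 3 of them qualify.
Total: 980 + 3 = 983.

983 weekdays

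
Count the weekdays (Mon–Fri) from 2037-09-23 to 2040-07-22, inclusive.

2037-09-23 is a Wednesday.
The range spans 1034 days (inclusive of both endpoints).
1034 = 7 × 147 + 5, so there are 147 full weeks plus 5 extra days.
Each full week contributes 5 weekdays (Mon–Fri): 147 × 5 = 735.
The 5 extra days are Wed, Thu, Fri, Sat, Sun — 3 of them qualify.
Total: 735 + 3 = 738.

738 weekdays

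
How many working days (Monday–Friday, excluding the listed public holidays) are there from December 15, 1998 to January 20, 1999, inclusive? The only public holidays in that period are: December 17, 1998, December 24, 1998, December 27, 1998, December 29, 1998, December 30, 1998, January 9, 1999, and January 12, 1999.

December 15, 1998 is a Tuesday.
The range spans 37 days (inclusive of both endpoints).
37 = 7 × 5 + 2, so there are 5 full weeks plus 2 extra days.
Each full week contributes 5 weekdays (Mon–Fri): 5 × 5 = 25.
The 2 extra days are Tuesday, Wednesday — 2 of them qualify.
Total: 25 + 2 = 27.
Holidays: December 17, 1998 (Thu); December 24, 1998 (Thu); December 27, 1998 (Sun); December 29, 1998 (Tue); December 30, 1998 (Wed); January 9, 1999 (Sat); January 12, 1999 (Tue).
5 of the 7 holidays fall on weekdays; the rest are weekends and were already excluded.
Business days: 27 − 5 = 22.

22 working days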